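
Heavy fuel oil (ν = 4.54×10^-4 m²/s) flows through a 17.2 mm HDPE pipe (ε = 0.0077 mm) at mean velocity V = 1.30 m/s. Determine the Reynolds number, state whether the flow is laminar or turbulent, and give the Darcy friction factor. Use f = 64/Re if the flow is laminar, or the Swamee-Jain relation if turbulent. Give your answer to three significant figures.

Re ≈ 49.3; laminar; f = 64/Re ≈ 1.30

Re = VD/ν = 1.300·0.0172/4.54×10^-4 = 49.3
Re < 2300 → laminar → f = 64/Re = 1.299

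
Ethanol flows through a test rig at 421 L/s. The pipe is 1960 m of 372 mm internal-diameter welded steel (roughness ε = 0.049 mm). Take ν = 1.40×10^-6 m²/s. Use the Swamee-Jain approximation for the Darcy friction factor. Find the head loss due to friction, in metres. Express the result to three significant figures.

h_f ≈ 56.1 m

V = 4Q/(πD²) = 4·0.421/(π·0.372²) = 3.874 m/s
Re = VD/ν = 3.874·0.372/1.40×10^-6 = 1.03×10^6 → turbulent
ε/D = 0.049/372 = 1.32×10^-4
Swamee-Jain: f = 0.01392
h_f = f(L/D)V²/(2g) = 0.01392·(1960/0.372)·3.874²/(2·9.81) = 56.10 m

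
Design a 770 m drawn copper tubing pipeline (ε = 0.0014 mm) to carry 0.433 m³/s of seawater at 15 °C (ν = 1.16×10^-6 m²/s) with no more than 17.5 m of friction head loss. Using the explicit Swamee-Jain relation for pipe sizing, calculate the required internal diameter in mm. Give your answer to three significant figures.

D ≈ 381 mm

Swamee-Jain (Type III): D = 0.66·[ε^1.25·(LQ²/(gh_f))^4.75 + ν·Q^9.4·(L/(gh_f))^5.2]^0.04
LQ²/(gh_f) = 0.8409; L/(gh_f) = 4.485
Term 1 = ε^1.25·(…)^4.75 = 2.11×10^-8; Term 2 = ν·Q^9.4·(…)^5.2 = 1.09×10^-6
D = 0.66·(2.11×10^-8 + 1.09×10^-6)^0.04 = 0.3814 m = 381 mm
Check: V = 3.79 m/s, Re = 1.25×10^6, f = 0.01129, h_f = 16.7 m ≈ 17.5 m ✓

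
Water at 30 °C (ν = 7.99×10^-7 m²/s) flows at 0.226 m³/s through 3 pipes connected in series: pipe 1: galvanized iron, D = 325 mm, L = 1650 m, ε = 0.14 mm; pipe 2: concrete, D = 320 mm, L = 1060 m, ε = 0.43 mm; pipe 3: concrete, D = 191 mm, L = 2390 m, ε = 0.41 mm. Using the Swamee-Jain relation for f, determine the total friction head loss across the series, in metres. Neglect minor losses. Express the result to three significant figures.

Pipe 1: V = 2.724 m/s, Re = 1.11×10^6, ε/D = 4.31×10^-4, f = 0.01676, h_1 = f(L/D)V²/2g = 32.18 m
Pipe 2: V = 2.810 m/s, Re = 1.13×10^6, ε/D = 0.00134, f = 0.02142, h_2 = f(L/D)V²/2g = 28.56 m
Pipe 3: V = 7.888 m/s, Re = 1.89×10^6, ε/D = 0.00215, f = 0.02401, h_3 = f(L/D)V²/2g = 952.7 m
Series → Q common, losses add: H = Σh = 1013 m

H ≈ 1010 m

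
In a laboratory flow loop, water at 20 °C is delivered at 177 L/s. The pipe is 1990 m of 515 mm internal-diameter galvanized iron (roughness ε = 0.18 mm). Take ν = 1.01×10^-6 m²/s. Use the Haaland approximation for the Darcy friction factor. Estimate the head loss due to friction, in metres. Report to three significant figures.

h_f ≈ 2.37 m

V = 4Q/(πD²) = 4·0.177/(π·0.515²) = 0.8497 m/s
Re = VD/ν = 0.8497·0.515/1.01×10^-6 = 4.33×10^5 → turbulent
ε/D = 0.18/515 = 3.50×10^-4
Haaland: f = 0.01668
h_f = f(L/D)V²/(2g) = 0.01668·(1990/0.515)·0.8497²/(2·9.81) = 2.373 m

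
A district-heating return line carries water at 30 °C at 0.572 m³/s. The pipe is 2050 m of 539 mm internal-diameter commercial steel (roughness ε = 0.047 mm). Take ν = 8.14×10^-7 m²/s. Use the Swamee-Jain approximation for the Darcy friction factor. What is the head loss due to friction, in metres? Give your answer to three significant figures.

V = 4Q/(πD²) = 4·0.572/(π·0.539²) = 2.507 m/s
Re = VD/ν = 2.507·0.539/8.14×10^-7 = 1.66×10^6 → turbulent
ε/D = 0.047/539 = 8.72×10^-5
Swamee-Jain: f = 0.01280
h_f = f(L/D)V²/(2g) = 0.01280·(2050/0.539)·2.507²/(2·9.81) = 15.59 m

h_f ≈ 15.6 m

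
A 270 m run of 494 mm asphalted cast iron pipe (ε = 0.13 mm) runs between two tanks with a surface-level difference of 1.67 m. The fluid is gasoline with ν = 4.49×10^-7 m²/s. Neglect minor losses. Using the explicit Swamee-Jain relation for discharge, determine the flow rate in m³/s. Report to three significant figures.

Q ≈ 0.384 m³/s

Swamee-Jain (Type II): Q = -0.965·√(gD⁵h_f/L)·ln[ε/(3.7D) + √(3.17ν²L/(gD³h_f))]
√(gD⁵h_f/L) = √(9.81·0.494⁵·1.67/270) = 0.04225
ε/(3.7D) = 7.11×10^-5; √(3.17ν²L/(gD³h_f)) = 9.35×10^-6
Q = -0.965·0.04225·ln(8.047×10^-5) = 0.3844 m³/s
Check: V = 2.01 m/s, Re = 2.21×10^6, f = 0.01499, h_f = 1.68 m ≈ 1.67 m ✓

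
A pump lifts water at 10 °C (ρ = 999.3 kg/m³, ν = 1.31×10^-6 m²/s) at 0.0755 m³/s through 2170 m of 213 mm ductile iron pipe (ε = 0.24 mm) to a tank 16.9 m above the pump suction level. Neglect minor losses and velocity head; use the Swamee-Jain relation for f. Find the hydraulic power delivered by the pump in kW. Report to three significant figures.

P_hyd ≈ 49.0 kW

V = 4Q/(πD²) = 2.119 m/s; Re = 3.45×10^5; ε/D = 0.00113; f = 0.02114
h_f = f(L/D)V²/2g = 49.29 m
Total head H = z + h_f = 16.9 + 49.29 = 66.19 m
P_hyd = ρgQH = 999.3·9.81·0.0755·66.19 = 48.99 kW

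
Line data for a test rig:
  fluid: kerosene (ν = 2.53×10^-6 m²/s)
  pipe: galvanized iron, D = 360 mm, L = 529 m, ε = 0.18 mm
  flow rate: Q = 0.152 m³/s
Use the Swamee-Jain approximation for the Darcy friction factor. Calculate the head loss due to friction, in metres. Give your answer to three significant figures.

h_f ≈ 3.15 m

V = 4Q/(πD²) = 4·0.152/(π·0.360²) = 1.493 m/s
Re = VD/ν = 1.493·0.360/2.53×10^-6 = 2.12×10^5 → turbulent
ε/D = 0.18/360 = 5.00×10^-4
Swamee-Jain: f = 0.01883
h_f = f(L/D)V²/(2g) = 0.01883·(529/0.360)·1.493²/(2·9.81) = 3.145 m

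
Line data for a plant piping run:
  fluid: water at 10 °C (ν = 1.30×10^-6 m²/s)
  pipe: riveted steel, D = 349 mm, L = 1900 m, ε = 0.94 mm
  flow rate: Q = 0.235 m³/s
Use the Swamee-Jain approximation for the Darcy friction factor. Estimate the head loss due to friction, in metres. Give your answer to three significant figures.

V = 4Q/(πD²) = 4·0.235/(π·0.349²) = 2.457 m/s
Re = VD/ν = 2.457·0.349/1.30×10^-6 = 6.59×10^5 → turbulent
ε/D = 0.94/349 = 0.00269
Swamee-Jain: f = 0.02571
h_f = f(L/D)V²/(2g) = 0.02571·(1900/0.349)·2.457²/(2·9.81) = 43.05 m

h_f ≈ 43.0 m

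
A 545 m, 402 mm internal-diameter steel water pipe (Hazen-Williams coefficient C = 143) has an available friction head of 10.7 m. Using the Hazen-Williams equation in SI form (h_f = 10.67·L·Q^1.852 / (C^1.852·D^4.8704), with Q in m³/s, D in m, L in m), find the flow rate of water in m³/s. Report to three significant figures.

Rearranging: Q = [h_f·C^1.852·D^4.8704 / (10.67·L)]^(1/1.852)
Q = [10.7·143^1.852·0.402^4.8704 / (10.67·545)]^0.540 = 0.4342 m³/s

Q ≈ 0.434 m³/s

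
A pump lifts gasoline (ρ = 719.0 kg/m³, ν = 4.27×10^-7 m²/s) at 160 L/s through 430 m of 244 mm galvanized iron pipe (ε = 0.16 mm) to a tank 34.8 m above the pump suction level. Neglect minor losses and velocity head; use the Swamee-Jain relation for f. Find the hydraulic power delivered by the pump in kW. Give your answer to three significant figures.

V = 4Q/(πD²) = 3.422 m/s; Re = 1.96×10^6; ε/D = 6.56×10^-4; f = 0.01805
h_f = f(L/D)V²/2g = 18.98 m
Total head H = z + h_f = 34.8 + 18.98 = 53.78 m
P_hyd = ρgQH = 719.0·9.81·0.160·53.78 = 60.69 kW

P_hyd ≈ 60.7 kW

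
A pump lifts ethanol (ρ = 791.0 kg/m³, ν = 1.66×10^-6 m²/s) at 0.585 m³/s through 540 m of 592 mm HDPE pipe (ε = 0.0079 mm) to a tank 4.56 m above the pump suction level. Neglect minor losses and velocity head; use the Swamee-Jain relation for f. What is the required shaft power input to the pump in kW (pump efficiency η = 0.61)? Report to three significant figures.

P_shaft ≈ 53.4 kW

V = 4Q/(πD²) = 2.125 m/s; Re = 7.58×10^5; ε/D = 1.33×10^-5; f = 0.01244
h_f = f(L/D)V²/2g = 2.613 m
Total head H = z + h_f = 4.56 + 2.613 = 7.173 m
P_hyd = ρgQH = 791.0·9.81·0.585·7.173 = 32.56 kW
P_shaft = P_hyd/η = 32.56/0.61 = 53.38 kW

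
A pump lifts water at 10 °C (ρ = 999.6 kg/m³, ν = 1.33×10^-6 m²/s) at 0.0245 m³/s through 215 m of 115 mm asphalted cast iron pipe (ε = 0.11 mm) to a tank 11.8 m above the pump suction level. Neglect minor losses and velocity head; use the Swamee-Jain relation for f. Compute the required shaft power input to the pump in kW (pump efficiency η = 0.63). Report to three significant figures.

P_shaft ≈ 8.74 kW

V = 4Q/(πD²) = 2.359 m/s; Re = 2.04×10^5; ε/D = 9.57×10^-4; f = 0.02099
h_f = f(L/D)V²/2g = 11.13 m
Total head H = z + h_f = 11.8 + 11.13 = 22.93 m
P_hyd = ρgQH = 999.6·9.81·0.0245·22.93 = 5.509 kW
P_shaft = P_hyd/η = 5.509/0.63 = 8.744 kW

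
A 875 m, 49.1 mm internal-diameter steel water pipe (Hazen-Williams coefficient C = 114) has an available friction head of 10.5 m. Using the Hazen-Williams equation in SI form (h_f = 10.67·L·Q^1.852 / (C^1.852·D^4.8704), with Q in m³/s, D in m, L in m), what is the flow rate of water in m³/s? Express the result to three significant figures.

Rearranging: Q = [h_f·C^1.852·D^4.8704 / (10.67·L)]^(1/1.852)
Q = [10.5·114^1.852·0.0491^4.8704 / (10.67·875)]^0.540 = 0.001053 m³/s

Q ≈ 0.00105 m³/s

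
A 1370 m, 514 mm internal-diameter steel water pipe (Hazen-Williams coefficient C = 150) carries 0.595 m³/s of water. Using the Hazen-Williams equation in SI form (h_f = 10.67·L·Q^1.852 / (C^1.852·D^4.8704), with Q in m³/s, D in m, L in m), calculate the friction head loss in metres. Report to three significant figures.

h_f ≈ 13.3 m

h_f = 10.67·1370·0.595^1.852 / (150^1.852·0.514^4.8704) = 13.33 m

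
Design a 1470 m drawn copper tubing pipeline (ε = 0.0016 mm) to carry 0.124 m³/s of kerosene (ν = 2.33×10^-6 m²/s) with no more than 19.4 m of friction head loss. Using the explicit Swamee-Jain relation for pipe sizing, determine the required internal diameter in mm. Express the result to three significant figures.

Swamee-Jain (Type III): D = 0.66·[ε^1.25·(LQ²/(gh_f))^4.75 + ν·Q^9.4·(L/(gh_f))^5.2]^0.04
LQ²/(gh_f) = 0.1188; L/(gh_f) = 7.724
Term 1 = ε^1.25·(…)^4.75 = 2.29×10^-12; Term 2 = ν·Q^9.4·(…)^5.2 = 2.90×10^-10
D = 0.66·(2.29×10^-12 + 2.90×10^-10)^0.04 = 0.2743 m = 274 mm
Check: V = 2.10 m/s, Re = 2.47×10^5, f = 0.01497, h_f = 18.0 m ≈ 19.4 m ✓

D ≈ 274 mm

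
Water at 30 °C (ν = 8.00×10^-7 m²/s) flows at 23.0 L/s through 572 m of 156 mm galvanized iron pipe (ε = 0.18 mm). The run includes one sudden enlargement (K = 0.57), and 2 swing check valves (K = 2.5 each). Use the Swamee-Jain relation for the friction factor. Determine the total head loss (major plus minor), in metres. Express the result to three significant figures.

H_L ≈ 6.26 m

V = 4Q/(πD²) = 1.203 m/s; V²/2g = 0.07380 m
Re = 2.35×10^5, ε/D = 0.00115 → f = 0.02160 (Swamee-Jain)
Major: h_f = f(L/D)·V²/2g = 0.02160·3667·0.07380 = 5.845 m
Minor: ΣK = 5.57; h_m = ΣK·V²/2g = 0.4111 m
Total H_L = 5.845 + 0.4111 = 6.256 m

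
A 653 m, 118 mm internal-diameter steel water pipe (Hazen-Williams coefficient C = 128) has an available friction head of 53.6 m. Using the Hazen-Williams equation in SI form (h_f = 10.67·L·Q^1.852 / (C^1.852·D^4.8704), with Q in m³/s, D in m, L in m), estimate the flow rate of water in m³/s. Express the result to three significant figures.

Rearranging: Q = [h_f·C^1.852·D^4.8704 / (10.67·L)]^(1/1.852)
Q = [53.6·128^1.852·0.118^4.8704 / (10.67·653)]^0.540 = 0.03350 m³/s

Q ≈ 0.0335 m³/s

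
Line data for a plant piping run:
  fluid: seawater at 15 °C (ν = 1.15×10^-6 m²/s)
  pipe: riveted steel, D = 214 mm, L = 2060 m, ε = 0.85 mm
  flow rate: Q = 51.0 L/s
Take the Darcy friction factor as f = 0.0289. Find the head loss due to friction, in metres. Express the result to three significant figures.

V = 4Q/(πD²) = 4·0.0510/(π·0.214²) = 1.418 m/s
h_f = f(L/D)V²/(2g) = 0.02890·(2060/0.214)·1.418²/(2·9.81) = 28.51 m

h_f ≈ 28.5 m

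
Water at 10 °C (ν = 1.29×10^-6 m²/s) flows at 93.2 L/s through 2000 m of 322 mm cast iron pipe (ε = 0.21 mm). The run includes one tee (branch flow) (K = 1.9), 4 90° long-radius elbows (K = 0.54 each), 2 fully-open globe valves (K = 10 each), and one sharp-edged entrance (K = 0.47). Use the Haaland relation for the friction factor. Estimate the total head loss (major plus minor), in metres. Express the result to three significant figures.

H_L ≈ 9.50 m

V = 4Q/(πD²) = 1.144 m/s; V²/2g = 0.06676 m
Re = 2.86×10^5, ε/D = 6.52×10^-4 → f = 0.01896 (Haaland)
Major: h_f = f(L/D)·V²/2g = 0.01896·6211·0.06676 = 7.861 m
Minor: ΣK = 24.5; h_m = ΣK·V²/2g = 1.638 m
Total H_L = 7.861 + 1.638 = 9.499 m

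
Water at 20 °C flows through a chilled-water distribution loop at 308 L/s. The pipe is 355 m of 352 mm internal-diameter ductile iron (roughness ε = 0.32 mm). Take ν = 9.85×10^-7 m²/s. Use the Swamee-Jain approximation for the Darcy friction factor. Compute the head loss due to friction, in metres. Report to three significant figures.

h_f ≈ 10.1 m

V = 4Q/(πD²) = 4·0.308/(π·0.352²) = 3.165 m/s
Re = VD/ν = 3.165·0.352/9.85×10^-7 = 1.13×10^6 → turbulent
ε/D = 0.32/352 = 9.09×10^-4
Swamee-Jain: f = 0.01956
h_f = f(L/D)V²/(2g) = 0.01956·(355/0.352)·3.165²/(2·9.81) = 10.07 m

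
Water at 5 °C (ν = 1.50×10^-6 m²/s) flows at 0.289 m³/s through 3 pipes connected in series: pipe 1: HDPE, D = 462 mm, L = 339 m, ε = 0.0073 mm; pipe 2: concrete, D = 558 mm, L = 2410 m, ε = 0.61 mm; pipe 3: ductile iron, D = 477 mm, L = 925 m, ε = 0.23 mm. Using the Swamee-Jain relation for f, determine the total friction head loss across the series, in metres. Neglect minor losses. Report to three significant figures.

Pipe 1: V = 1.724 m/s, Re = 5.31×10^5, ε/D = 1.58×10^-5, f = 0.01321, h_1 = f(L/D)V²/2g = 1.468 m
Pipe 2: V = 1.182 m/s, Re = 4.40×10^5, ε/D = 0.00109, f = 0.02083, h_2 = f(L/D)V²/2g = 6.404 m
Pipe 3: V = 1.617 m/s, Re = 5.14×10^5, ε/D = 4.82×10^-4, f = 0.01764, h_3 = f(L/D)V²/2g = 4.560 m
Series → Q common, losses add: H = Σh = 12.43 m

H ≈ 12.4 m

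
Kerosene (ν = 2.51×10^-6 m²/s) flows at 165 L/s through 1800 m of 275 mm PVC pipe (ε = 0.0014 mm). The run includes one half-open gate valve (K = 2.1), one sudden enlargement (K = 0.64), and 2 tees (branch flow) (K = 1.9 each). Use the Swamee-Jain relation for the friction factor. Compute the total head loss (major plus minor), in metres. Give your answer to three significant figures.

H_L ≈ 39.6 m

V = 4Q/(πD²) = 2.778 m/s; V²/2g = 0.3933 m
Re = 3.04×10^5, ε/D = 5.09×10^-6 → f = 0.01440 (Swamee-Jain)
Major: h_f = f(L/D)·V²/2g = 0.01440·6545·0.3933 = 37.06 m
Minor: ΣK = 6.54; h_m = ΣK·V²/2g = 2.572 m
Total H_L = 37.06 + 2.572 = 39.64 m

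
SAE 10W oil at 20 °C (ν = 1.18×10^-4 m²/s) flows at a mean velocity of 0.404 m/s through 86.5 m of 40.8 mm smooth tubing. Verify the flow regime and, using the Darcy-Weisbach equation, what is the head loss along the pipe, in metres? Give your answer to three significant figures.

Re = VD/ν = 0.404·0.04080/1.18×10^-4 = 140 → laminar (Re < 2300)
f = 64/Re = 0.4582
h_f = f(L/D)V²/(2g) = 0.4582·(86.5/0.04080)·0.404²/(2·9.81) = 8.081 m

h_f ≈ 8.08 m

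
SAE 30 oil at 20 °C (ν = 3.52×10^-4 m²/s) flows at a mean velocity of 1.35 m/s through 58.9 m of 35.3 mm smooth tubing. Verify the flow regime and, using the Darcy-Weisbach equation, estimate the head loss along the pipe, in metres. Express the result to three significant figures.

h_f ≈ 73.3 m

Re = VD/ν = 1.35·0.03530/3.52×10^-4 = 135 → laminar (Re < 2300)
f = 64/Re = 0.4727
h_f = f(L/D)V²/(2g) = 0.4727·(58.9/0.03530)·1.35²/(2·9.81) = 73.27 m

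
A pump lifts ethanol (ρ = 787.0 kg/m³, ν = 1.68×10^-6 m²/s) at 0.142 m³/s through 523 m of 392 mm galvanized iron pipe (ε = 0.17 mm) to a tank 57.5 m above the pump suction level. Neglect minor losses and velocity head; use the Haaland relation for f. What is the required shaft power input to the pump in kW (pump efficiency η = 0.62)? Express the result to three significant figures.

V = 4Q/(πD²) = 1.177 m/s; Re = 2.75×10^5; ε/D = 4.34×10^-4; f = 0.01779
h_f = f(L/D)V²/2g = 1.675 m
Total head H = z + h_f = 57.5 + 1.675 = 59.18 m
P_hyd = ρgQH = 787.0·9.81·0.142·59.18 = 64.87 kW
P_shaft = P_hyd/η = 64.87/0.62 = 104.6 kW

P_shaft ≈ 105 kW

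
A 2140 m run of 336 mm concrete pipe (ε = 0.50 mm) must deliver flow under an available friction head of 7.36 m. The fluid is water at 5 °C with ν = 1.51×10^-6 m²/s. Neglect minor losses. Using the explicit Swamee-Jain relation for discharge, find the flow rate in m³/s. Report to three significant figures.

Q ≈ 0.0887 m³/s

Swamee-Jain (Type II): Q = -0.965·√(gD⁵h_f/L)·ln[ε/(3.7D) + √(3.17ν²L/(gD³h_f))]
√(gD⁵h_f/L) = √(9.81·0.336⁵·7.36/2140) = 0.01202
ε/(3.7D) = 4.02×10^-4; √(3.17ν²L/(gD³h_f)) = 7.52×10^-5
Q = -0.965·0.01202·ln(4.773×10^-4) = 0.08871 m³/s
Check: V = 1.00 m/s, Re = 2.23×10^5, f = 0.02283, h_f = 7.42 m ≈ 7.36 m ✓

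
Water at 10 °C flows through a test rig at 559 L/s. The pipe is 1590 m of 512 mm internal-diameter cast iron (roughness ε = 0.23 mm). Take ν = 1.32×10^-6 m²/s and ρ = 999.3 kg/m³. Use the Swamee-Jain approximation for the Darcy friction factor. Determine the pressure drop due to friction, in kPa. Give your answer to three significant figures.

Δp ≈ 194 kPa

V = 4Q/(πD²) = 4·0.559/(π·0.512²) = 2.715 m/s
Re = VD/ν = 2.715·0.512/1.32×10^-6 = 1.05×10^6 → turbulent
ε/D = 0.23/512 = 4.49×10^-4
Swamee-Jain: f = 0.01692
h_f = f(L/D)V²/(2g) = 0.01692·(1590/0.512)·2.715²/(2·9.81) = 19.74 m
Δp = ρg·h_f = 999.3·9.81·19.74 = 193.5 kPa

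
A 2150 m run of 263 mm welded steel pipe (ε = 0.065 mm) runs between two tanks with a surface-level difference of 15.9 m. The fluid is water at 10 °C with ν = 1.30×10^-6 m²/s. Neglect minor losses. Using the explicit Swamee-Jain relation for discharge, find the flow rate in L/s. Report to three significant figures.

Q ≈ 82.5 L/s

Swamee-Jain (Type II): Q = -0.965·√(gD⁵h_f/L)·ln[ε/(3.7D) + √(3.17ν²L/(gD³h_f))]
√(gD⁵h_f/L) = √(9.81·0.263⁵·15.9/2150) = 0.009554
ε/(3.7D) = 6.68×10^-5; √(3.17ν²L/(gD³h_f)) = 6.37×10^-5
Q = -0.965·0.009554·ln(1.305×10^-4) = 0.08246 m³/s
Check: V = 1.52 m/s, Re = 3.07×10^5, f = 0.01664, h_f = 16.0 m ≈ 15.9 m ✓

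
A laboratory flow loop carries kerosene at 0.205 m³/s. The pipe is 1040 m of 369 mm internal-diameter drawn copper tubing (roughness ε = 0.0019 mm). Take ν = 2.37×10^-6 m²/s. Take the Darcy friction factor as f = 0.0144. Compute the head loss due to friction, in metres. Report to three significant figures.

h_f ≈ 7.60 m

V = 4Q/(πD²) = 4·0.205/(π·0.369²) = 1.917 m/s
h_f = f(L/D)V²/(2g) = 0.01440·(1040/0.369)·1.917²/(2·9.81) = 7.601 m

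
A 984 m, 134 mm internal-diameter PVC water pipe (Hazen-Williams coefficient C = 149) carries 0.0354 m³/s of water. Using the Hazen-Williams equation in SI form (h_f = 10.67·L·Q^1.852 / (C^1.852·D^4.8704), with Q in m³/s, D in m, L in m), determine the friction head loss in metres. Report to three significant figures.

h_f = 10.67·984·0.0354^1.852 / (149^1.852·0.134^4.8704) = 36.35 m

h_f ≈ 36.4 m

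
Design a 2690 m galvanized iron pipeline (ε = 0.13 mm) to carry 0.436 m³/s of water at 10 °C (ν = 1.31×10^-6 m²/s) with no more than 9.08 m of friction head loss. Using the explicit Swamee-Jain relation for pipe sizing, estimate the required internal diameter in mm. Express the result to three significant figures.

Swamee-Jain (Type III): D = 0.66·[ε^1.25·(LQ²/(gh_f))^4.75 + ν·Q^9.4·(L/(gh_f))^5.2]^0.04
LQ²/(gh_f) = 5.741; L/(gh_f) = 30.20
Term 1 = ε^1.25·(…)^4.75 = 0.0559; Term 2 = ν·Q^9.4·(…)^5.2 = 0.0266
D = 0.66·(0.0559 + 0.0266)^0.04 = 0.5973 m = 597 mm
Check: V = 1.56 m/s, Re = 7.09×10^5, f = 0.01527, h_f = 8.49 m ≈ 9.08 m ✓

D ≈ 597 mm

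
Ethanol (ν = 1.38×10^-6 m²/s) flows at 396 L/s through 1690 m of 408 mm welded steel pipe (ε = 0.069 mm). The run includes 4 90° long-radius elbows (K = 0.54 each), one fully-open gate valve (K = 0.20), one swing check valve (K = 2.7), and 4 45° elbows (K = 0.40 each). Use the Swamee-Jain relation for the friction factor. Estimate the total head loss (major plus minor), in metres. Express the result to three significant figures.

H_L ≈ 31.2 m

V = 4Q/(πD²) = 3.029 m/s; V²/2g = 0.4676 m
Re = 8.96×10^5, ε/D = 1.69×10^-4 → f = 0.01452 (Swamee-Jain)
Major: h_f = f(L/D)·V²/2g = 0.01452·4142·0.4676 = 28.13 m
Minor: ΣK = 6.66; h_m = ΣK·V²/2g = 3.114 m
Total H_L = 28.13 + 3.114 = 31.24 m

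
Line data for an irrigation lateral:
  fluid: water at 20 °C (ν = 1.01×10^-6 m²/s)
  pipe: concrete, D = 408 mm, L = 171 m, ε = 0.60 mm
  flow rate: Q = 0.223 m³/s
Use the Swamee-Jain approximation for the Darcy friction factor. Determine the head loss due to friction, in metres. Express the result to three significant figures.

V = 4Q/(πD²) = 4·0.223/(π·0.408²) = 1.706 m/s
Re = VD/ν = 1.706·0.408/1.01×10^-6 = 6.89×10^5 → turbulent
ε/D = 0.60/408 = 0.00147
Swamee-Jain: f = 0.02205
h_f = f(L/D)V²/(2g) = 0.02205·(171/0.408)·1.706²/(2·9.81) = 1.370 m

h_f ≈ 1.37 m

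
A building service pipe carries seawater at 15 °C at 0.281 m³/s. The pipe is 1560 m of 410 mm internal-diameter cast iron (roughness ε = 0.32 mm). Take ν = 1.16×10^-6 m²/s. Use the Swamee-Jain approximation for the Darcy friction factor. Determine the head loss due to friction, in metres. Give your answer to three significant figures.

h_f ≈ 16.8 m

V = 4Q/(πD²) = 4·0.281/(π·0.410²) = 2.128 m/s
Re = VD/ν = 2.128·0.410/1.16×10^-6 = 7.52×10^5 → turbulent
ε/D = 0.32/410 = 7.80×10^-4
Swamee-Jain: f = 0.01909
h_f = f(L/D)V²/(2g) = 0.01909·(1560/0.410)·2.128²/(2·9.81) = 16.77 m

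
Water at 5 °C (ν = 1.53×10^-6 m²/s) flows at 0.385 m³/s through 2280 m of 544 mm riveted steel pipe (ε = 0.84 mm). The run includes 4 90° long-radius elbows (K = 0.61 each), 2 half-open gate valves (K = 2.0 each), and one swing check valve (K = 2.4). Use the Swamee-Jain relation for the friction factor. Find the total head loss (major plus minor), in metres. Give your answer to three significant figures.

V = 4Q/(πD²) = 1.656 m/s; V²/2g = 0.1398 m
Re = 5.89×10^5, ε/D = 0.00154 → f = 0.02237 (Swamee-Jain)
Major: h_f = f(L/D)·V²/2g = 0.02237·4191·0.1398 = 13.11 m
Minor: ΣK = 8.84; h_m = ΣK·V²/2g = 1.236 m
Total H_L = 13.11 + 1.236 = 14.35 m

H_L ≈ 14.3 m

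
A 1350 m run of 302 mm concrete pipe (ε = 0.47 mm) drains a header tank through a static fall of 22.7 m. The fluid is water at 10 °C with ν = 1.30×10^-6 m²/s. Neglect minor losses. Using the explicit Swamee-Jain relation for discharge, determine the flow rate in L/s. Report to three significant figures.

Swamee-Jain (Type II): Q = -0.965·√(gD⁵h_f/L)·ln[ε/(3.7D) + √(3.17ν²L/(gD³h_f))]
√(gD⁵h_f/L) = √(9.81·0.302⁵·22.7/1350) = 0.02036
ε/(3.7D) = 4.21×10^-4; √(3.17ν²L/(gD³h_f)) = 3.43×10^-5
Q = -0.965·0.02036·ln(4.550×10^-4) = 0.1512 m³/s
Check: V = 2.11 m/s, Re = 4.90×10^5, f = 0.02250, h_f = 22.8 m ≈ 22.7 m ✓

Q ≈ 151 L/s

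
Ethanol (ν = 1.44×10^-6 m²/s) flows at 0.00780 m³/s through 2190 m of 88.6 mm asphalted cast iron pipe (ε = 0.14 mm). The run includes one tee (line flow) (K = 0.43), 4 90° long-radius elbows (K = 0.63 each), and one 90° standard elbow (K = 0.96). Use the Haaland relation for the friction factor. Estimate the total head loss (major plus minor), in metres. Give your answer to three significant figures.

V = 4Q/(πD²) = 1.265 m/s; V²/2g = 0.08158 m
Re = 7.78×10^4, ε/D = 0.00158 → f = 0.02425 (Haaland)
Major: h_f = f(L/D)·V²/2g = 0.02425·24718·0.08158 = 48.89 m
Minor: ΣK = 3.91; h_m = ΣK·V²/2g = 0.3190 m
Total H_L = 48.89 + 0.3190 = 49.21 m

H_L ≈ 49.2 m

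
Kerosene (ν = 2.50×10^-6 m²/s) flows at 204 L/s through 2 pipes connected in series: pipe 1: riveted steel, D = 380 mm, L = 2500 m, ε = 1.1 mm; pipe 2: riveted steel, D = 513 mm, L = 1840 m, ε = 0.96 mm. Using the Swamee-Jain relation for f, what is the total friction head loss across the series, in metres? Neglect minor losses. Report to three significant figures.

H ≈ 33.1 m

Pipe 1: V = 1.799 m/s, Re = 2.73×10^5, ε/D = 0.00289, f = 0.02657, h_1 = f(L/D)V²/2g = 28.82 m
Pipe 2: V = 0.9870 m/s, Re = 2.03×10^5, ε/D = 0.00187, f = 0.02411, h_2 = f(L/D)V²/2g = 4.293 m
Series → Q common, losses add: H = Σh = 33.12 m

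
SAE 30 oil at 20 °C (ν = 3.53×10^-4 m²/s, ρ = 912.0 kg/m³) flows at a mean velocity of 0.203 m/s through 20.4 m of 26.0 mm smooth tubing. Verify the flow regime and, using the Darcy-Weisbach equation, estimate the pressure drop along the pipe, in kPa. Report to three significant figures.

Δp ≈ 63.1 kPa

Re = VD/ν = 0.203·0.02600/3.53×10^-4 = 15.0 → laminar (Re < 2300)
f = 64/Re = 4.280
h_f = f(L/D)V²/(2g) = 4.280·(20.4/0.02600)·0.203²/(2·9.81) = 7.054 m
Δp = ρg·h_f = 912.0·9.81·7.054 = 63.11 kPa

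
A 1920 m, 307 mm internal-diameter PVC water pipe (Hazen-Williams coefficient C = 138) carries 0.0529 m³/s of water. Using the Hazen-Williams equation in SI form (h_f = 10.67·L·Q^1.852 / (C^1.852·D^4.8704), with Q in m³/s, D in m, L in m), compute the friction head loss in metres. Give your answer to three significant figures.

h_f = 10.67·1920·0.0529^1.852 / (138^1.852·0.307^4.8704) = 3.035 m

h_f ≈ 3.03 m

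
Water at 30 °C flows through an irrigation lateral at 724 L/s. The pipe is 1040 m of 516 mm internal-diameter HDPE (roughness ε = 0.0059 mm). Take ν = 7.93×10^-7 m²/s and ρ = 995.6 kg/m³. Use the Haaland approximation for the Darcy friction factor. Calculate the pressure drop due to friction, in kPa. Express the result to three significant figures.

V = 4Q/(πD²) = 4·0.724/(π·0.516²) = 3.462 m/s
Re = VD/ν = 3.462·0.516/7.93×10^-7 = 2.25×10^6 → turbulent
ε/D = 0.0059/516 = 1.14×10^-5
Haaland: f = 0.01052
h_f = f(L/D)V²/(2g) = 0.01052·(1040/0.516)·3.462²/(2·9.81) = 12.95 m
Δp = ρg·h_f = 995.6·9.81·12.95 = 126.5 kPa

Δp ≈ 126 kPa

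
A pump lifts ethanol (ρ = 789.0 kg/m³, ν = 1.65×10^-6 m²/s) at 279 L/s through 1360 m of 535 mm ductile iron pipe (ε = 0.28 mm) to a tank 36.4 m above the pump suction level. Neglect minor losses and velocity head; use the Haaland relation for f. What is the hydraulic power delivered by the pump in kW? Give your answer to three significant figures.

P_hyd ≈ 86.3 kW

V = 4Q/(πD²) = 1.241 m/s; Re = 4.02×10^5; ε/D = 5.23×10^-4; f = 0.01791
h_f = f(L/D)V²/2g = 3.573 m
Total head H = z + h_f = 36.4 + 3.573 = 39.97 m
P_hyd = ρgQH = 789.0·9.81·0.279·39.97 = 86.32 kW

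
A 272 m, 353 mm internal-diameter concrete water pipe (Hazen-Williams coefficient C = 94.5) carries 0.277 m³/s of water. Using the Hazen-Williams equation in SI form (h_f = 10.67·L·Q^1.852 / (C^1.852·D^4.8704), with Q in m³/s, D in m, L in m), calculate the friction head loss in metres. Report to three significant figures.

h_f = 10.67·272·0.277^1.852 / (94.5^1.852·0.353^4.8704) = 9.424 m

h_f ≈ 9.42 m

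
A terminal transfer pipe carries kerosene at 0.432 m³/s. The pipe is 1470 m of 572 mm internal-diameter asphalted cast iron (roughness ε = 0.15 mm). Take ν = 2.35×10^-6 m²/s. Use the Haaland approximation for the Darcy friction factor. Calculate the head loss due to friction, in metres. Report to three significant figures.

V = 4Q/(πD²) = 4·0.432/(π·0.572²) = 1.681 m/s
Re = VD/ν = 1.681·0.572/2.35×10^-6 = 4.09×10^5 → turbulent
ε/D = 0.15/572 = 2.62×10^-4
Haaland: f = 0.01608
h_f = f(L/D)V²/(2g) = 0.01608·(1470/0.572)·1.681²/(2·9.81) = 5.954 m

h_f ≈ 5.95 m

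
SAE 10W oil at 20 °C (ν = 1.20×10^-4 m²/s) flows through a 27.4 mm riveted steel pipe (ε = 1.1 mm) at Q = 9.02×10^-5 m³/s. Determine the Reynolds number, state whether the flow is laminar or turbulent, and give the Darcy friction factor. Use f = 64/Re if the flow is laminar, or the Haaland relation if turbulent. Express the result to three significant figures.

V = 4Q/(πD²) = 0.1530 m/s
Re = VD/ν = 0.1530·0.0274/1.20×10^-4 = 34.9
Re < 2300 → laminar → f = 64/Re = 1.832

Re ≈ 34.9; laminar; f = 64/Re ≈ 1.83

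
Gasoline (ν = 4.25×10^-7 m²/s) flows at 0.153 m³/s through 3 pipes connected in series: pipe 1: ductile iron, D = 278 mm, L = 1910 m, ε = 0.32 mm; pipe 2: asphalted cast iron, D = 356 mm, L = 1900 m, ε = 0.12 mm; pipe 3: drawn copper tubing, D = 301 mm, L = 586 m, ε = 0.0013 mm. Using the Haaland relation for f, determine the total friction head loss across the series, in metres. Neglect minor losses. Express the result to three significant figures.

Pipe 1: V = 2.521 m/s, Re = 1.65×10^6, ε/D = 0.00115, f = 0.02051, h_1 = f(L/D)V²/2g = 45.64 m
Pipe 2: V = 1.537 m/s, Re = 1.29×10^6, ε/D = 3.37×10^-4, f = 0.01580, h_2 = f(L/D)V²/2g = 10.16 m
Pipe 3: V = 2.150 m/s, Re = 1.52×10^6, ε/D = 4.32×10^-6, f = 0.01091, h_3 = f(L/D)V²/2g = 5.003 m
Series → Q common, losses add: H = Σh = 60.80 m

H ≈ 60.8 m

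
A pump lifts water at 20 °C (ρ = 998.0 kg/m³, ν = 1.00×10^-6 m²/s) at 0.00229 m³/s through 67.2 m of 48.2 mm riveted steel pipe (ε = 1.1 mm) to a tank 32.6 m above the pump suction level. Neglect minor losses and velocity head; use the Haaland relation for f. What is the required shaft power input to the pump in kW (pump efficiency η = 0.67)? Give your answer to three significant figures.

V = 4Q/(πD²) = 1.255 m/s; Re = 6.05×10^4; ε/D = 0.0228; f = 0.05188
h_f = f(L/D)V²/2g = 5.807 m
Total head H = z + h_f = 32.6 + 5.807 = 38.41 m
P_hyd = ρgQH = 998.0·9.81·0.00229·38.41 = 0.8611 kW
P_shaft = P_hyd/η = 0.8611/0.67 = 1.285 kW

P_shaft ≈ 1.29 kW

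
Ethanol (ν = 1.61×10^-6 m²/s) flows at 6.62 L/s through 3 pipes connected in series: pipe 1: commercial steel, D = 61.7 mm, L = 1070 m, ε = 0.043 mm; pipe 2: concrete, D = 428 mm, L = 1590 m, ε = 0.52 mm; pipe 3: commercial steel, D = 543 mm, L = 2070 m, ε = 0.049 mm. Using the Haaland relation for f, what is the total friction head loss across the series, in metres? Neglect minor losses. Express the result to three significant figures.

H ≈ 92.1 m

Pipe 1: V = 2.214 m/s, Re = 8.49×10^4, ε/D = 6.97×10^-4, f = 0.02125, h_1 = f(L/D)V²/2g = 92.10 m
Pipe 2: V = 0.04601 m/s, Re = 1.22×10^4, ε/D = 0.00121, f = 0.03101, h_2 = f(L/D)V²/2g = 0.01243 m
Pipe 3: V = 0.02859 m/s, Re = 9640, ε/D = 9.02×10^-5, f = 0.03129, h_3 = f(L/D)V²/2g = 0.004968 m
Series → Q common, losses add: H = Σh = 92.11 m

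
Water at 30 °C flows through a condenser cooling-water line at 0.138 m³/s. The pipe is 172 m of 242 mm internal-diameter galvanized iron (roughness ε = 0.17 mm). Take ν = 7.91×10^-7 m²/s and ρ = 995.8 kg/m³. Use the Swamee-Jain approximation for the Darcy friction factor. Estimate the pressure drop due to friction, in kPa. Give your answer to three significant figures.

V = 4Q/(πD²) = 4·0.138/(π·0.242²) = 3.000 m/s
Re = VD/ν = 3.000·0.242/7.91×10^-7 = 9.18×10^5 → turbulent
ε/D = 0.17/242 = 7.02×10^-4
Swamee-Jain: f = 0.01858
h_f = f(L/D)V²/(2g) = 0.01858·(172/0.242)·3.000²/(2·9.81) = 6.058 m
Δp = ρg·h_f = 995.8·9.81·6.058 = 59.17 kPa

Δp ≈ 59.2 kPa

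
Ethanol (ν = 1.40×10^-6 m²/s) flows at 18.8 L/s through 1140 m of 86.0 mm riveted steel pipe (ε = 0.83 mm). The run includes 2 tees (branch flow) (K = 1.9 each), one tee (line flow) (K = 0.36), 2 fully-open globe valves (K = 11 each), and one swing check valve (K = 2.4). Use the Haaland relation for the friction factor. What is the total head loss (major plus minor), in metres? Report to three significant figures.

H_L ≈ 283 m

V = 4Q/(πD²) = 3.236 m/s; V²/2g = 0.5339 m
Re = 1.99×10^5, ε/D = 0.00965 → f = 0.03782 (Haaland)
Major: h_f = f(L/D)·V²/2g = 0.03782·13256·0.5339 = 267.6 m
Minor: ΣK = 28.6; h_m = ΣK·V²/2g = 15.25 m
Total H_L = 267.6 + 15.25 = 282.9 m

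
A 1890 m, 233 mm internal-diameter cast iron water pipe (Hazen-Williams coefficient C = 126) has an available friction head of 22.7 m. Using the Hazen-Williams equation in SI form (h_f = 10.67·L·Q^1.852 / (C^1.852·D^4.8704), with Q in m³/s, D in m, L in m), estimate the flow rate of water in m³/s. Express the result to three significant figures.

Rearranging: Q = [h_f·C^1.852·D^4.8704 / (10.67·L)]^(1/1.852)
Q = [22.7·126^1.852·0.233^4.8704 / (10.67·1890)]^0.540 = 0.06991 m³/s

Q ≈ 0.0699 m³/s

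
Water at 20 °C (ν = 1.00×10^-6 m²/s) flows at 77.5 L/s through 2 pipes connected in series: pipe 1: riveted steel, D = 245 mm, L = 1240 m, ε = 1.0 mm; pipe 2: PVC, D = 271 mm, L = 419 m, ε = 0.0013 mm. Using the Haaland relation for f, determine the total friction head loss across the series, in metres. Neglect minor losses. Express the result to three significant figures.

H ≈ 22.1 m

Pipe 1: V = 1.644 m/s, Re = 4.03×10^5, ε/D = 0.00408, f = 0.02889, h_1 = f(L/D)V²/2g = 20.14 m
Pipe 2: V = 1.344 m/s, Re = 3.64×10^5, ε/D = 4.80×10^-6, f = 0.01388, h_2 = f(L/D)V²/2g = 1.974 m
Series → Q common, losses add: H = Σh = 22.11 m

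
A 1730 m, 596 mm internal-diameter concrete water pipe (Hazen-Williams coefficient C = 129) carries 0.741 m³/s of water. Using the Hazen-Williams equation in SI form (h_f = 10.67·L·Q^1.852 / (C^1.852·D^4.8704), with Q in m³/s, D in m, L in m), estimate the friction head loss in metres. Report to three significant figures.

h_f = 10.67·1730·0.741^1.852 / (129^1.852·0.596^4.8704) = 16.25 m

h_f ≈ 16.3 m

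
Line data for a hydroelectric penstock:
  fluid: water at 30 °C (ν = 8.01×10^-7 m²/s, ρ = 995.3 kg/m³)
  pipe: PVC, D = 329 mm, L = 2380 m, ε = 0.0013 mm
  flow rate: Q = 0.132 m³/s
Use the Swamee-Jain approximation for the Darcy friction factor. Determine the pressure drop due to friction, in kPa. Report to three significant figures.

V = 4Q/(πD²) = 4·0.132/(π·0.329²) = 1.553 m/s
Re = VD/ν = 1.553·0.329/8.01×10^-7 = 6.38×10^5 → turbulent
ε/D = 0.0013/329 = 3.95×10^-6
Swamee-Jain: f = 0.01261
h_f = f(L/D)V²/(2g) = 0.01261·(2380/0.329)·1.553²/(2·9.81) = 11.21 m
Δp = ρg·h_f = 995.3·9.81·11.21 = 109.5 kPa

Δp ≈ 109 kPa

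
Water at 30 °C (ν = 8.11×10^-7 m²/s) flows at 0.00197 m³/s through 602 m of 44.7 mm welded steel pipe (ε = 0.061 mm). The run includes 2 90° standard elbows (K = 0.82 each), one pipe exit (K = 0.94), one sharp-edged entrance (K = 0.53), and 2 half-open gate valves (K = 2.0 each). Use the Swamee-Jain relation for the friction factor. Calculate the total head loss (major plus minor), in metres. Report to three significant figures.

H_L ≈ 26.9 m

V = 4Q/(πD²) = 1.255 m/s; V²/2g = 0.08032 m
Re = 6.92×10^4, ε/D = 0.00136 → f = 0.02432 (Swamee-Jain)
Major: h_f = f(L/D)·V²/2g = 0.02432·13468·0.08032 = 26.30 m
Minor: ΣK = 7.11; h_m = ΣK·V²/2g = 0.5711 m
Total H_L = 26.30 + 0.5711 = 26.87 m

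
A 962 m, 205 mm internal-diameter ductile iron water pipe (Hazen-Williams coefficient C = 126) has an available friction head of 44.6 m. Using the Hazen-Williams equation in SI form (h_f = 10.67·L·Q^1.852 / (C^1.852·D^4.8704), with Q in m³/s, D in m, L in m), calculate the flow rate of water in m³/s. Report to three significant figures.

Rearranging: Q = [h_f·C^1.852·D^4.8704 / (10.67·L)]^(1/1.852)
Q = [44.6·126^1.852·0.205^4.8704 / (10.67·962)]^0.540 = 0.1035 m³/s

Q ≈ 0.104 m³/s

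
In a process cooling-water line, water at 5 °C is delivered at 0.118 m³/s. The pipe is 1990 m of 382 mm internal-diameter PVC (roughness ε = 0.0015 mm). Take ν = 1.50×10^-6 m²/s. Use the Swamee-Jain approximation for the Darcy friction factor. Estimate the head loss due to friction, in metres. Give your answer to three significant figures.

h_f ≈ 4.16 m

V = 4Q/(πD²) = 4·0.118/(π·0.382²) = 1.030 m/s
Re = VD/ν = 1.030·0.382/1.50×10^-6 = 2.62×10^5 → turbulent
ε/D = 0.0015/382 = 3.93×10^-6
Swamee-Jain: f = 0.01479
h_f = f(L/D)V²/(2g) = 0.01479·(1990/0.382)·1.030²/(2·9.81) = 4.162 m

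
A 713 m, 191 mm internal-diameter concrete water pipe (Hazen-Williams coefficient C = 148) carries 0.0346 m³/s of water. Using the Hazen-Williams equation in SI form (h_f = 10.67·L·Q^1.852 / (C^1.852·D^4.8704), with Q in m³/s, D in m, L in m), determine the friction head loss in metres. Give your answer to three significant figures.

h_f ≈ 4.55 m

h_f = 10.67·713·0.0346^1.852 / (148^1.852·0.191^4.8704) = 4.549 m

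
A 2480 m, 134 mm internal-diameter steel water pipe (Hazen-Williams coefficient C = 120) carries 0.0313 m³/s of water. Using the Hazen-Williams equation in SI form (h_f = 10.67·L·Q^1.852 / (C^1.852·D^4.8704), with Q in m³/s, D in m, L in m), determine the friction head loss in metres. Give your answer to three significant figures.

h_f ≈ 109 m

h_f = 10.67·2480·0.0313^1.852 / (120^1.852·0.134^4.8704) = 108.9 m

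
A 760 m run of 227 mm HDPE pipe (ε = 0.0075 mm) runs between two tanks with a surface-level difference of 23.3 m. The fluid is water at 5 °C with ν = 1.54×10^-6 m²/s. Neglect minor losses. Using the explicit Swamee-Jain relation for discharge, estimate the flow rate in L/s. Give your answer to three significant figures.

Swamee-Jain (Type II): Q = -0.965·√(gD⁵h_f/L)·ln[ε/(3.7D) + √(3.17ν²L/(gD³h_f))]
√(gD⁵h_f/L) = √(9.81·0.227⁵·23.3/760) = 0.01346
ε/(3.7D) = 8.93×10^-6; √(3.17ν²L/(gD³h_f)) = 4.62×10^-5
Q = -0.965·0.01346·ln(5.516×10^-5) = 0.1274 m³/s
Check: V = 3.15 m/s, Re = 4.64×10^5, f = 0.01375, h_f = 23.3 m ≈ 23.3 m ✓

Q ≈ 127 L/s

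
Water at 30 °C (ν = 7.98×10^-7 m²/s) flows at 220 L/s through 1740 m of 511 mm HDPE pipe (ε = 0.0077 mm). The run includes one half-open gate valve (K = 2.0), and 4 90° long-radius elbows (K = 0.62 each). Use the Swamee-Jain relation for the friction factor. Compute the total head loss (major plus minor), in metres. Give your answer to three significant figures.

V = 4Q/(πD²) = 1.073 m/s; V²/2g = 0.05865 m
Re = 6.87×10^5, ε/D = 1.51×10^-5 → f = 0.01267 (Swamee-Jain)
Major: h_f = f(L/D)·V²/2g = 0.01267·3405·0.05865 = 2.530 m
Minor: ΣK = 4.48; h_m = ΣK·V²/2g = 0.2628 m
Total H_L = 2.530 + 0.2628 = 2.793 m

H_L ≈ 2.79 m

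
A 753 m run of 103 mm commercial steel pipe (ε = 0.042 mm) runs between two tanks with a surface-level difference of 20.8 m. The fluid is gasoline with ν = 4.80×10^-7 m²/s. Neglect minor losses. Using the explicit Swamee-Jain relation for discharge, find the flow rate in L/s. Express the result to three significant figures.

Swamee-Jain (Type II): Q = -0.965·√(gD⁵h_f/L)·ln[ε/(3.7D) + √(3.17ν²L/(gD³h_f))]
√(gD⁵h_f/L) = √(9.81·0.103⁵·20.8/753) = 0.001772
ε/(3.7D) = 1.10×10^-4; √(3.17ν²L/(gD³h_f)) = 4.97×10^-5
Q = -0.965·0.001772·ln(1.599×10^-4) = 0.01495 m³/s
Check: V = 1.79 m/s, Re = 3.85×10^5, f = 0.01745, h_f = 20.9 m ≈ 20.8 m ✓

Q ≈ 15.0 L/s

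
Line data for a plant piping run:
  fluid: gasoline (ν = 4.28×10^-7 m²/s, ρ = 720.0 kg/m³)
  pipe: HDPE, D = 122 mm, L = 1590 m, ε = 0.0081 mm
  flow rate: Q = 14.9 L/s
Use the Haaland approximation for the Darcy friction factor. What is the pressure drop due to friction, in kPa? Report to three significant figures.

Δp ≈ 111 kPa

V = 4Q/(πD²) = 4·0.0149/(π·0.122²) = 1.275 m/s
Re = VD/ν = 1.275·0.122/4.28×10^-7 = 3.63×10^5 → turbulent
ε/D = 0.0081/122 = 6.64×10^-5
Haaland: f = 0.01450
h_f = f(L/D)V²/(2g) = 0.01450·(1590/0.122)·1.275²/(2·9.81) = 15.65 m
Δp = ρg·h_f = 720.0·9.81·15.65 = 110.6 kPa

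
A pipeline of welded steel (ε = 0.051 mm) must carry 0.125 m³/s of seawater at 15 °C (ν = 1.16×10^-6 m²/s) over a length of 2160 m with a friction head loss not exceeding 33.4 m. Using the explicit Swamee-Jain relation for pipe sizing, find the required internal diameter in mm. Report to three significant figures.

Swamee-Jain (Type III): D = 0.66·[ε^1.25·(LQ²/(gh_f))^4.75 + ν·Q^9.4·(L/(gh_f))^5.2]^0.04
LQ²/(gh_f) = 0.1030; L/(gh_f) = 6.592
Term 1 = ε^1.25·(…)^4.75 = 8.82×10^-11; Term 2 = ν·Q^9.4·(…)^5.2 = 6.83×10^-11
D = 0.66·(8.82×10^-11 + 6.83×10^-11)^0.04 = 0.2675 m = 268 mm
Check: V = 2.22 m/s, Re = 5.13×10^5, f = 0.01539, h_f = 31.3 m ≈ 33.4 m ✓

D ≈ 268 mm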